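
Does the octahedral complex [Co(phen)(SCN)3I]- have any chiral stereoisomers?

In an octahedral complex each vertex has one trans partner and four cis neighbours.
Each phen is bidentate and must span two cis positions.
There are 2 geometric isomers: SCN fac; SCN mer.
Each arrangement has an internal mirror plane or centre of symmetry, so none is chiral.

no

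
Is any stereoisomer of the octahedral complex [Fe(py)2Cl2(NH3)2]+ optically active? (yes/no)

yes

An octahedron has six vertices in three trans pairs; every non-trans pair is cis.
The distinct arrangements are (5 in all): py trans, Cl trans, NH3 trans; py cis, Cl trans, NH3 cis; py trans, Cl cis, NH3 cis; py cis, Cl cis, NH3 cis (chiral); py cis, Cl cis, NH3 trans.
One of these lacks any improper symmetry element and so occurs as an enantiomeric pair, giving 5 + 1 = 6 stereoisomers in total.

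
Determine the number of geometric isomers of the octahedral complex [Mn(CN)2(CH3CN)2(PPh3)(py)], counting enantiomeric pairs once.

An octahedron has six vertices in three trans pairs; every non-trans pair is cis.
Systematic placement gives 6 geometric isomers: CN trans, CH3CN trans; CN cis, CH3CN trans; CN cis, CH3CN cis (3 arrangements, 2 chiral); CN trans, CH3CN cis.

6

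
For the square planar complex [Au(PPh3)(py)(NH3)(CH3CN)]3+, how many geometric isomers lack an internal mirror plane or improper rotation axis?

0

In a square planar complex each vertex has one trans partner and two cis neighbours.
There are 3 geometric isomers: (CH3CN/PPh3 trans, NH3/py trans); (CH3CN/py trans, NH3/PPh3 trans); (CH3CN/NH3 trans, PPh3/py trans).
Each arrangement has an internal mirror plane or centre of symmetry, so none is chiral.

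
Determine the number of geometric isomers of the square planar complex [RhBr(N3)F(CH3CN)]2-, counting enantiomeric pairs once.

A square has two trans pairs of vertices; adjacent vertices are cis.
Working through the distinct placements yields 3 geometric isomers: (Br/F trans, CH3CN/N3 trans); (Br/N3 trans, CH3CN/F trans); (Br/CH3CN trans, F/N3 trans).

3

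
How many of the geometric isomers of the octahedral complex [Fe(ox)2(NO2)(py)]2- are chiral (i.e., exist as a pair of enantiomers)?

The six octahedral sites form three mutually perpendicular trans pairs.
Each ox is bidentate and must span two cis positions.
The distinct arrangements are (2 in all): NO2 and py mutually cis (chiral); NO2 and py mutually trans.
One of these lacks any improper symmetry element and so occurs as an enantiomeric pair, giving 2 + 1 = 3 stereoisomers in total.

1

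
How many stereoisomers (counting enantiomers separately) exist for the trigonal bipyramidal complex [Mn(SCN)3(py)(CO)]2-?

4

A trigonal bipyramid has two axial and three equatorial sites, which are chemically inequivalent.
Systematic placement gives 4 geometric isomers: py equatorial, CO axial; py axial, CO axial; py equatorial, CO equatorial; py axial, CO equatorial.
Each arrangement has an internal mirror plane or centre of symmetry, so none is chiral.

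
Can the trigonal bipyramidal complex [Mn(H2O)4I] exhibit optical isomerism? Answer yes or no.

The distinct arrangements are (2 in all): I equatorial; I axial.
Each arrangement has an internal mirror plane or centre of symmetry, so none is chiral.

no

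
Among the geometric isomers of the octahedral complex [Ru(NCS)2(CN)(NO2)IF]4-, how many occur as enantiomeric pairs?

Exhaustive case analysis gives 9 geometric isomers.
Of these, 6 lack any improper symmetry element and so occur as enantiomeric pairs, giving 9 + 6 = 15 stereoisomers in total.

6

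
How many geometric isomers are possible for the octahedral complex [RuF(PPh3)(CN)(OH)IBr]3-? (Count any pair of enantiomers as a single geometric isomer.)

15

An octahedron has six vertices in three trans pairs; every non-trans pair is cis.
Systematic enumeration (placing each ligand type in turn and discarding arrangements equivalent by rotation or reflection) gives 15 geometric isomers.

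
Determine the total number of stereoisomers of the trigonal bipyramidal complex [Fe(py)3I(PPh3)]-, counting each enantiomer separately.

4

A trigonal bipyramid has two axial and three equatorial sites, which are chemically inequivalent.
Working through the distinct placements yields 4 geometric isomers: I axial, PPh3 axial; I axial, PPh3 equatorial; I equatorial, PPh3 axial; I equatorial, PPh3 equatorial.
Each arrangement has an internal mirror plane or centre of symmetry, so none is chiral.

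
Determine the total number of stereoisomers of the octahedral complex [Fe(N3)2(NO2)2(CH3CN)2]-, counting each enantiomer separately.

6

In an octahedral complex each vertex has one trans partner and four cis neighbours.
Systematic placement gives 5 geometric isomers: N3 trans, NO2 trans, CH3CN trans; N3 cis, NO2 cis, CH3CN trans; N3 cis, NO2 trans, CH3CN cis; N3 cis, NO2 cis, CH3CN cis (chiral); N3 trans, NO2 cis, CH3CN cis.
One of these lacks any improper symmetry element and so occurs as an enantiomeric pair, giving 5 + 1 = 6 stereoisomers in total.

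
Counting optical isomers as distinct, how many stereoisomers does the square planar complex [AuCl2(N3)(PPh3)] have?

Systematic placement gives 2 geometric isomers: Cl cis; Cl trans.
Each arrangement has an internal mirror plane or centre of symmetry, so none is chiral.

2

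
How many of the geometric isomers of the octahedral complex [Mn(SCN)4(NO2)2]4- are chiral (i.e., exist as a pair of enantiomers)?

In an octahedral complex each vertex has one trans partner and four cis neighbours.
There are 2 geometric isomers: NO2 trans; NO2 cis.
Each arrangement has an internal mirror plane or centre of symmetry, so none is chiral.

0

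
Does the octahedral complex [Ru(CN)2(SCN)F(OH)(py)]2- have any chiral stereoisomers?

yes

In an octahedral complex each vertex has one trans partner and four cis neighbours.
Placing the ligands in turn and identifying arrangements related by rotation or reflection leaves 9 distinct geometric isomers.
Of these, 6 lack any improper symmetry element and so occur as enantiomeric pairs, giving 9 + 6 = 15 stereoisomers in total.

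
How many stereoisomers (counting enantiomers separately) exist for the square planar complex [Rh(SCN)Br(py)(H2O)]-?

A square has two trans pairs of vertices; adjacent vertices are cis.
Working through the distinct placements yields 3 geometric isomers: (Br/SCN trans, H2O/py trans); (Br/py trans, H2O/SCN trans); (Br/H2O trans, SCN/py trans).
Each arrangement has an internal mirror plane or centre of symmetry, so none is chiral.

3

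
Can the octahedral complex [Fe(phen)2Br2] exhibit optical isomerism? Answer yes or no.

In an octahedral complex each vertex has one trans partner and four cis neighbours.
Each phen is bidentate and must span two cis positions.
There are 2 geometric isomers: Br trans; Br cis (chiral).
One of these lacks any improper symmetry element and so occurs as an enantiomeric pair, giving 2 + 1 = 3 stereoisomers in total.

yes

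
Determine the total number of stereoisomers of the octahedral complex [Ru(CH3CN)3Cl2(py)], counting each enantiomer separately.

Systematic placement gives 3 geometric isomers: CH3CN mer, Cl cis; CH3CN mer, Cl trans; CH3CN fac, Cl cis.
Each arrangement has an internal mirror plane or centre of symmetry, so none is chiral.

3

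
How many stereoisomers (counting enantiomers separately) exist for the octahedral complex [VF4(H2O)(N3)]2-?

2

Systematic placement gives 2 geometric isomers: H2O and N3 mutually trans; H2O and N3 mutually cis.
Each arrangement has an internal mirror plane or centre of symmetry, so none is chiral.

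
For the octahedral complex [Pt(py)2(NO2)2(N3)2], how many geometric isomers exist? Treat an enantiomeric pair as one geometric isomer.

5

In an octahedral complex each vertex has one trans partner and four cis neighbours.
There are 5 geometric isomers: py trans, NO2 trans, N3 trans; py cis, NO2 cis, N3 trans; py trans, NO2 cis, N3 cis; py cis, NO2 cis, N3 cis (chiral); py cis, NO2 trans, N3 cis.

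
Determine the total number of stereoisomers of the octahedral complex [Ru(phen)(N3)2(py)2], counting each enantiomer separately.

Each phen is bidentate and must span two cis positions.
The distinct arrangements are (3 in all): N3 trans, py cis; N3 cis, py trans; N3 cis, py cis (chiral).
One of these lacks any improper symmetry element and so occurs as an enantiomeric pair, giving 3 + 1 = 4 stereoisomers in total.

4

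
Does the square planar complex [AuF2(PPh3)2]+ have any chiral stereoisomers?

In a square planar complex each vertex has one trans partner and two cis neighbours.
The distinct arrangements are (2 in all): F cis; F trans.
Each arrangement has an internal mirror plane or centre of symmetry, so none is chiral.

no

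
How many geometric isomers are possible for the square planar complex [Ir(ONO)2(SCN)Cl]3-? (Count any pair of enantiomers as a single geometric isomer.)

A square has two trans pairs of vertices; adjacent vertices are cis.
Working through the distinct placements yields 2 geometric isomers: ONO cis; ONO trans.

2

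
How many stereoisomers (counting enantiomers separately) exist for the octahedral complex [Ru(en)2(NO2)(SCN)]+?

An octahedron has six vertices in three trans pairs; every non-trans pair is cis.
Each en is bidentate and must span two cis positions.
Working through the distinct placements yields 2 geometric isomers: NO2 and SCN mutually trans; NO2 and SCN mutually cis (chiral).
One of these lacks any improper symmetry element and so occurs as an enantiomeric pair, giving 2 + 1 = 3 stereoisomers in total.

3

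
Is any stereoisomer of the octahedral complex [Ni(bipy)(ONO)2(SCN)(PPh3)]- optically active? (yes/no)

An octahedron has six vertices in three trans pairs; every non-trans pair is cis.
Each bipy is bidentate and must span two cis positions.
Systematic placement gives 4 geometric isomers: ONO trans; ONO cis (3 arrangements, 2 chiral).
Of these, 2 lack any improper symmetry element and so occur as enantiomeric pairs, giving 4 + 2 = 6 stereoisomers in total.

yes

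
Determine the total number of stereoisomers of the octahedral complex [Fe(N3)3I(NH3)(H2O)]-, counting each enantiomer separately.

An octahedron has six vertices in three trans pairs; every non-trans pair is cis.
The distinct arrangements are (4 in all): N3 mer (3 arrangements); N3 fac (chiral).
One of these lacks any improper symmetry element and so occurs as an enantiomeric pair, giving 4 + 1 = 5 stereoisomers in total.

5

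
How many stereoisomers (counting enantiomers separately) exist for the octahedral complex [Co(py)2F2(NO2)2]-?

6

Working through the distinct placements yields 5 geometric isomers: py trans, F trans, NO2 trans; py cis, F trans, NO2 cis; py trans, F cis, NO2 cis; py cis, F cis, NO2 cis (chiral); py cis, F cis, NO2 trans.
One of these lacks any improper symmetry element and so occurs as an enantiomeric pair, giving 5 + 1 = 6 stereoisomers in total.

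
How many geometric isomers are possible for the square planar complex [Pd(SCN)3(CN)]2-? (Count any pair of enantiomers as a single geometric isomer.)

1

A square has two trans pairs of vertices; adjacent vertices are cis.
Only one geometric arrangement is possible.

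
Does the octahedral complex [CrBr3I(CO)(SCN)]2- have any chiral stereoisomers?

In an octahedral complex each vertex has one trans partner and four cis neighbours.
Working through the distinct placements yields 4 geometric isomers: Br mer (3 arrangements); Br fac (chiral).
One of these lacks any improper symmetry element and so occurs as an enantiomeric pair, giving 4 + 1 = 5 stereoisomers in total.

yes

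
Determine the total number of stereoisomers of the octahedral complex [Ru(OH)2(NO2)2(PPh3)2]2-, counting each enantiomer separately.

6

Systematic placement gives 5 geometric isomers: OH trans, NO2 trans, PPh3 trans; OH cis, NO2 trans, PPh3 cis; OH cis, NO2 cis, PPh3 trans; OH cis, NO2 cis, PPh3 cis (chiral); OH trans, NO2 cis, PPh3 cis.
One of these lacks any improper symmetry element and so occurs as an enantiomeric pair, giving 5 + 1 = 6 stereoisomers in total.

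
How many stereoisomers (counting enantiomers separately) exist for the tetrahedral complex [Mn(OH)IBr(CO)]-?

In a tetrahedral complex all four positions are equivalent and every pair of ligands is adjacent — there is no cis/trans distinction.
Only one geometric arrangement is possible; it has no improper symmetry element, so it exists as a pair of enantiomers (2 stereoisomers).

2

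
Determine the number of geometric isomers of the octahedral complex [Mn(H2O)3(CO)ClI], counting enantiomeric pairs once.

The six octahedral sites form three mutually perpendicular trans pairs.
Systematic placement gives 4 geometric isomers: H2O mer (3 arrangements); H2O fac (chiral).

4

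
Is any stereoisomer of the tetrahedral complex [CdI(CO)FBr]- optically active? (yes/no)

In a tetrahedral complex all four positions are equivalent and every pair of ligands is adjacent — there is no cis/trans distinction.
Only one geometric arrangement is possible; it has no improper symmetry element, so it exists as a pair of enantiomers (2 stereoisomers).

yes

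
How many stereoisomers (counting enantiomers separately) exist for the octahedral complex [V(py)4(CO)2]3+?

Systematic placement gives 2 geometric isomers: CO trans; CO cis.
Each arrangement has an internal mirror plane or centre of symmetry, so none is chiral.

2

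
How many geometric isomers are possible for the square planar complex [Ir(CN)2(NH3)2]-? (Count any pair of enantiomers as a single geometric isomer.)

The distinct arrangements are (2 in all): CN cis; CN trans.

2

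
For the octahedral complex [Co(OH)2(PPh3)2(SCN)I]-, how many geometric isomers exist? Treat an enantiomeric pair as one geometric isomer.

6

An octahedron has six vertices in three trans pairs; every non-trans pair is cis.
The distinct arrangements are (6 in all): OH cis, PPh3 cis (3 arrangements, 2 chiral); OH cis, PPh3 trans; OH trans, PPh3 cis; OH trans, PPh3 trans.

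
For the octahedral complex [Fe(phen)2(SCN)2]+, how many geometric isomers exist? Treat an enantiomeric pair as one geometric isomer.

2

The six octahedral sites form three mutually perpendicular trans pairs.
Each phen is bidentate and must span two cis positions.
The distinct arrangements are (2 in all): SCN trans; SCN cis (chiral).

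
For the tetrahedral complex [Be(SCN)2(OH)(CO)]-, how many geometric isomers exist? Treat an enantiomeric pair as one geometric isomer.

1

Only one geometric arrangement is possible.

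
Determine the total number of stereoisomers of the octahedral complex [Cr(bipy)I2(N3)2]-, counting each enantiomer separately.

4

Each bipy is bidentate and must span two cis positions.
Working through the distinct placements yields 3 geometric isomers: I trans, N3 cis; I cis, N3 cis (chiral); I cis, N3 trans.
One of these lacks any improper symmetry element and so occurs as an enantiomeric pair, giving 3 + 1 = 4 stereoisomers in total.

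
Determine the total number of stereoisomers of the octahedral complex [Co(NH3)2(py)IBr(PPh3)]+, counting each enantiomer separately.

15

The six octahedral sites form three mutually perpendicular trans pairs.
Placing the ligands in turn and identifying arrangements related by rotation or reflection leaves 9 distinct geometric isomers.
Of these, 6 lack any improper symmetry element and so occur as enantiomeric pairs, giving 9 + 6 = 15 stereoisomers in total.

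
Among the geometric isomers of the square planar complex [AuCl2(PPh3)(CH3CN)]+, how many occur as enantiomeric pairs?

Systematic placement gives 2 geometric isomers: Cl cis; Cl trans.
Each arrangement has an internal mirror plane or centre of symmetry, so none is chiral.

0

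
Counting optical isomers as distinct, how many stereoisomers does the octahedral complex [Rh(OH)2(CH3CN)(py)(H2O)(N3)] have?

The six octahedral sites form three mutually perpendicular trans pairs.
Exhaustive case analysis gives 9 geometric isomers.
Of these, 6 lack any improper symmetry element and so occur as enantiomeric pairs, giving 9 + 6 = 15 stereoisomers in total.

15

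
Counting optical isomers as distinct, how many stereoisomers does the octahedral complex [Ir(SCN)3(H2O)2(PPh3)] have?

An octahedron has six vertices in three trans pairs; every non-trans pair is cis.
The distinct arrangements are (3 in all): SCN mer, H2O trans; SCN mer, H2O cis; SCN fac, H2O cis.
Each arrangement has an internal mirror plane or centre of symmetry, so none is chiral.

3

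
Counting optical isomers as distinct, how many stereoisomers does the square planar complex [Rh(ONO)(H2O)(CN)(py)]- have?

3

The distinct arrangements are (3 in all): (CN/ONO trans, H2O/py trans); (CN/py trans, H2O/ONO trans); (CN/H2O trans, ONO/py trans).
Each arrangement has an internal mirror plane or centre of symmetry, so none is chiral.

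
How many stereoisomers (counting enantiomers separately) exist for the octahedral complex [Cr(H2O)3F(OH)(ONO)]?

5

An octahedron has six vertices in three trans pairs; every non-trans pair is cis.
Systematic placement gives 4 geometric isomers: H2O mer (3 arrangements); H2O fac (chiral).
One of these lacks any improper symmetry element and so occurs as an enantiomeric pair, giving 4 + 1 = 5 stereoisomers in total.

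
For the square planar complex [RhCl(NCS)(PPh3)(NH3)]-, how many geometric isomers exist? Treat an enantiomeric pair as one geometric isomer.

3

In a square planar complex each vertex has one trans partner and two cis neighbours.
Working through the distinct placements yields 3 geometric isomers: (Cl/NH3 trans, NCS/PPh3 trans); (Cl/PPh3 trans, NCS/NH3 trans); (Cl/NCS trans, NH3/PPh3 trans).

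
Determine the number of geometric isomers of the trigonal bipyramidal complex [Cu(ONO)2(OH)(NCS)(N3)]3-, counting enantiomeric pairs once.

7

Exhaustive case analysis gives 7 geometric isomers.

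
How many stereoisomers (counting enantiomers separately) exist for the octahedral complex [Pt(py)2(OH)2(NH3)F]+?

Working through the distinct placements yields 6 geometric isomers: py trans, OH trans; py cis, OH cis (3 arrangements, 2 chiral); py trans, OH cis; py cis, OH trans.
Of these, 2 lack any improper symmetry element and so occur as enantiomeric pairs, giving 6 + 2 = 8 stereoisomers in total.

8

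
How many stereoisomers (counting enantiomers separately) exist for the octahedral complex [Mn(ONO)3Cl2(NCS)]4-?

3

The six octahedral sites form three mutually perpendicular trans pairs.
There are 3 geometric isomers: ONO mer, Cl trans; ONO mer, Cl cis; ONO fac, Cl cis.
Each arrangement has an internal mirror plane or centre of symmetry, so none is chiral.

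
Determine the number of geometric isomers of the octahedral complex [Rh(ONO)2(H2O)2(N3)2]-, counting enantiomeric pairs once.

An octahedron has six vertices in three trans pairs; every non-trans pair is cis.
Systematic placement gives 5 geometric isomers: ONO trans, H2O trans, N3 trans; ONO cis, H2O trans, N3 cis; ONO trans, H2O cis, N3 cis; ONO cis, H2O cis, N3 cis (chiral); ONO cis, H2O cis, N3 trans.

5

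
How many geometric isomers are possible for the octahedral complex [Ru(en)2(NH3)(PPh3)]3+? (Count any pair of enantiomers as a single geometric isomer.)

The six octahedral sites form three mutually perpendicular trans pairs.
Each en is bidentate and must span two cis positions.
The distinct arrangements are (2 in all): NH3 and PPh3 mutually trans; NH3 and PPh3 mutually cis (chiral).

2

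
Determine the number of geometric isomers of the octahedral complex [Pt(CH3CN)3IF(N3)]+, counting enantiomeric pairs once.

4

An octahedron has six vertices in three trans pairs; every non-trans pair is cis.
Working through the distinct placements yields 4 geometric isomers: CH3CN mer (3 arrangements); CH3CN fac (chiral).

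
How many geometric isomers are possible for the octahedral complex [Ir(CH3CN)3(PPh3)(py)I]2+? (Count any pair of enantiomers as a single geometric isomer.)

4

In an octahedral complex each vertex has one trans partner and four cis neighbours.
Working through the distinct placements yields 4 geometric isomers: CH3CN mer (3 arrangements); CH3CN fac (chiral).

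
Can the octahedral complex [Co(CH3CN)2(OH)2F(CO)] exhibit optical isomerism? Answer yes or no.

The six octahedral sites form three mutually perpendicular trans pairs.
There are 6 geometric isomers: CH3CN trans, OH trans; CH3CN trans, OH cis; CH3CN cis, OH trans; CH3CN cis, OH cis (3 arrangements, 2 chiral).
Of these, 2 lack any improper symmetry element and so occur as enantiomeric pairs, giving 6 + 2 = 8 stereoisomers in total.

yes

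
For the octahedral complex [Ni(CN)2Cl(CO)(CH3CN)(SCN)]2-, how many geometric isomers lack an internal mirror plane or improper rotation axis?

6

The six octahedral sites form three mutually perpendicular trans pairs.
Placing the ligands in turn and identifying arrangements related by rotation or reflection leaves 9 distinct geometric isomers.
Of these, 6 lack any improper symmetry element and so occur as enantiomeric pairs, giving 9 + 6 = 15 stereoisomers in total.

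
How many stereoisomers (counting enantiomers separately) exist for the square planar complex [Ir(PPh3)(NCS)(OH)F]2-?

In a square planar complex each vertex has one trans partner and two cis neighbours.
Working through the distinct placements yields 3 geometric isomers: (F/OH trans, NCS/PPh3 trans); (F/PPh3 trans, NCS/OH trans); (F/NCS trans, OH/PPh3 trans).
Each arrangement has an internal mirror plane or centre of symmetry, so none is chiral.

3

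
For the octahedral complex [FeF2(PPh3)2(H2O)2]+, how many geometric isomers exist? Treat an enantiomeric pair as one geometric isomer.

5

In an octahedral complex each vertex has one trans partner and four cis neighbours.
The distinct arrangements are (5 in all): F trans, PPh3 trans, H2O trans; F trans, PPh3 cis, H2O cis; F cis, PPh3 trans, H2O cis; F cis, PPh3 cis, H2O cis (chiral); F cis, PPh3 cis, H2O trans.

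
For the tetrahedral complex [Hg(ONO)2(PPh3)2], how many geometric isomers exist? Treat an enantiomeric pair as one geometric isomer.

1

All four vertices of a tetrahedron are equivalent and mutually adjacent, so cis/trans isomerism cannot arise.
Only one geometric arrangement is possible.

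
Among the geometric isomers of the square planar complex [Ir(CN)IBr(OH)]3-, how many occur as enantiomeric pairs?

0

A square has two trans pairs of vertices; adjacent vertices are cis.
Working through the distinct placements yields 3 geometric isomers: (Br/I trans, CN/OH trans); (Br/OH trans, CN/I trans); (Br/CN trans, I/OH trans).
Each arrangement has an internal mirror plane or centre of symmetry, so none is chiral.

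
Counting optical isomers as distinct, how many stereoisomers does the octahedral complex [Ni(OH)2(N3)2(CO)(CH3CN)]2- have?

The six octahedral sites form three mutually perpendicular trans pairs.
There are 6 geometric isomers: OH trans, N3 trans; OH cis, N3 cis (3 arrangements, 2 chiral); OH trans, N3 cis; OH cis, N3 trans.
Of these, 2 lack any improper symmetry element and so occur as enantiomeric pairs, giving 6 + 2 = 8 stereoisomers in total.

8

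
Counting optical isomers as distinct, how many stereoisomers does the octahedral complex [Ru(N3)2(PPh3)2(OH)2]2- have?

An octahedron has six vertices in three trans pairs; every non-trans pair is cis.
There are 5 geometric isomers: N3 trans, PPh3 trans, OH trans; N3 trans, PPh3 cis, OH cis; N3 cis, PPh3 trans, OH cis; N3 cis, PPh3 cis, OH cis (chiral); N3 cis, PPh3 cis, OH trans.
One of these lacks any improper symmetry element and so occurs as an enantiomeric pair, giving 5 + 1 = 6 stereoisomers in total.

6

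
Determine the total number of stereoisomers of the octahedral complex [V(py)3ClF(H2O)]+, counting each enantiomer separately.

5

The six octahedral sites form three mutually perpendicular trans pairs.
There are 4 geometric isomers: py mer (3 arrangements); py fac (chiral).
One of these lacks any improper symmetry element and so occurs as an enantiomeric pair, giving 4 + 1 = 5 stereoisomers in total.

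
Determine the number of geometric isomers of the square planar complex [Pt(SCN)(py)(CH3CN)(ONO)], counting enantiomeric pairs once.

In a square planar complex each vertex has one trans partner and two cis neighbours.
Working through the distinct placements yields 3 geometric isomers: (CH3CN/SCN trans, ONO/py trans); (CH3CN/py trans, ONO/SCN trans); (CH3CN/ONO trans, SCN/py trans).

3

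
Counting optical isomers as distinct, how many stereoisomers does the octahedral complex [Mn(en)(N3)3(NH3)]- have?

2

Each en is bidentate and must span two cis positions.
Systematic placement gives 2 geometric isomers: N3 mer; N3 fac.
Each arrangement has an internal mirror plane or centre of symmetry, so none is chiral.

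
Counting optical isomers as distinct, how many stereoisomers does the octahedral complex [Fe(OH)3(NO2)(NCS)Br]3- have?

There are 4 geometric isomers: OH mer (3 arrangements); OH fac (chiral).
One of these lacks any improper symmetry element and so occurs as an enantiomeric pair, giving 4 + 1 = 5 stereoisomers in total.

5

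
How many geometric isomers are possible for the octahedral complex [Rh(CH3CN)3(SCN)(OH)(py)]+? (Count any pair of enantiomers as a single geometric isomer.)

4

In an octahedral complex each vertex has one trans partner and four cis neighbours.
Working through the distinct placements yields 4 geometric isomers: CH3CN mer (3 arrangements); CH3CN fac (chiral).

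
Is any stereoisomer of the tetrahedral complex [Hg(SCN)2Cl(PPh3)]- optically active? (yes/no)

All four vertices of a tetrahedron are equivalent and mutually adjacent, so cis/trans isomerism cannot arise.
Only one geometric arrangement is possible.

no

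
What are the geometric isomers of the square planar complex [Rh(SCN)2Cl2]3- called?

cis and trans

A square has two trans pairs of vertices; adjacent vertices are cis.
Working through the distinct placements yields 2 geometric isomers: SCN cis; SCN trans.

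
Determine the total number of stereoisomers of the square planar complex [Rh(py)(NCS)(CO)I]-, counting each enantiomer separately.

3

In a square planar complex each vertex has one trans partner and two cis neighbours.
The distinct arrangements are (3 in all): (CO/NCS trans, I/py trans); (CO/py trans, I/NCS trans); (CO/I trans, NCS/py trans).
Each arrangement has an internal mirror plane or centre of symmetry, so none is chiral.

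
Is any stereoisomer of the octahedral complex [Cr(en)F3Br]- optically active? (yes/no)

In an octahedral complex each vertex has one trans partner and four cis neighbours.
Each en is bidentate and must span two cis positions.
The distinct arrangements are (2 in all): F fac; F mer.
Each arrangement has an internal mirror plane or centre of symmetry, so none is chiral.

no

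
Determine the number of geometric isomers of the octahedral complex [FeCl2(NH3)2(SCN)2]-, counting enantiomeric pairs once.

5

There are 5 geometric isomers: Cl trans, NH3 trans, SCN trans; Cl trans, NH3 cis, SCN cis; Cl cis, NH3 cis, SCN trans; Cl cis, NH3 cis, SCN cis (chiral); Cl cis, NH3 trans, SCN cis.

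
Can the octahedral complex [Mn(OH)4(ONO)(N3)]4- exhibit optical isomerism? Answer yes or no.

In an octahedral complex each vertex has one trans partner and four cis neighbours.
Systematic placement gives 2 geometric isomers: ONO and N3 mutually cis; ONO and N3 mutually trans.
Each arrangement has an internal mirror plane or centre of symmetry, so none is chiral.

no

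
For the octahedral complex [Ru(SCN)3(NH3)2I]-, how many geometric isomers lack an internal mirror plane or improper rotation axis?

0

An octahedron has six vertices in three trans pairs; every non-trans pair is cis.
Working through the distinct placements yields 3 geometric isomers: SCN mer, NH3 cis; SCN mer, NH3 trans; SCN fac, NH3 cis.
Each arrangement has an internal mirror plane or centre of symmetry, so none is chiral.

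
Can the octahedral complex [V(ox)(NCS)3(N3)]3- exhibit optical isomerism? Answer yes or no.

Each ox is bidentate and must span two cis positions.
Systematic placement gives 2 geometric isomers: NCS fac; NCS mer.
Each arrangement has an internal mirror plane or centre of symmetry, so none is chiral.

no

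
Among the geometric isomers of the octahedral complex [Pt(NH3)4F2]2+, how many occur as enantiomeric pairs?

The distinct arrangements are (2 in all): F trans; F cis.
Each arrangement has an internal mirror plane or centre of symmetry, so none is chiral.

0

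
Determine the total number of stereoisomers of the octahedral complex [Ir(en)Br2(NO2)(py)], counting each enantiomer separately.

Each en is bidentate and must span two cis positions.
Systematic placement gives 4 geometric isomers: Br trans; Br cis (3 arrangements, 2 chiral).
Of these, 2 lack any improper symmetry element and so occur as enantiomeric pairs, giving 4 + 2 = 6 stereoisomers in total.

6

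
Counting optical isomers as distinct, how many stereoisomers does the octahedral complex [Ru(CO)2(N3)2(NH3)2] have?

6

Systematic placement gives 5 geometric isomers: CO trans, N3 trans, NH3 trans; CO trans, N3 cis, NH3 cis; CO cis, N3 cis, NH3 trans; CO cis, N3 cis, NH3 cis (chiral); CO cis, N3 trans, NH3 cis.
One of these lacks any improper symmetry element and so occurs as an enantiomeric pair, giving 5 + 1 = 6 stereoisomers in total.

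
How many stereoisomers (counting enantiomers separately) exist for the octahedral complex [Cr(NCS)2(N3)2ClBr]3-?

8

The six octahedral sites form three mutually perpendicular trans pairs.
Systematic placement gives 6 geometric isomers: NCS trans, N3 trans; NCS cis, N3 cis (3 arrangements, 2 chiral); NCS trans, N3 cis; NCS cis, N3 trans.
Of these, 2 lack any improper symmetry element and so occur as enantiomeric pairs, giving 6 + 2 = 8 stereoisomers in total.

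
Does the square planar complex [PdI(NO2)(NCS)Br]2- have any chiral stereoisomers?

no

A square has two trans pairs of vertices; adjacent vertices are cis.
There are 3 geometric isomers: (Br/NCS trans, I/NO2 trans); (Br/NO2 trans, I/NCS trans); (Br/I trans, NCS/NO2 trans).
Each arrangement has an internal mirror plane or centre of symmetry, so none is chiral.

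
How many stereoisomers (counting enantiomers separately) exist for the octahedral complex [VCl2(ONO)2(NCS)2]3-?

In an octahedral complex each vertex has one trans partner and four cis neighbours.
The distinct arrangements are (5 in all): Cl trans, ONO trans, NCS trans; Cl trans, ONO cis, NCS cis; Cl cis, ONO trans, NCS cis; Cl cis, ONO cis, NCS cis (chiral); Cl cis, ONO cis, NCS trans.
One of these lacks any improper symmetry element and so occurs as an enantiomeric pair, giving 5 + 1 = 6 stereoisomers in total.

6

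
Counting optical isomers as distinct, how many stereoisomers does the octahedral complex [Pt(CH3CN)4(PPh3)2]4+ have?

2

An octahedron has six vertices in three trans pairs; every non-trans pair is cis.
There are 2 geometric isomers: PPh3 trans; PPh3 cis.
Each arrangement has an internal mirror plane or centre of symmetry, so none is chiral.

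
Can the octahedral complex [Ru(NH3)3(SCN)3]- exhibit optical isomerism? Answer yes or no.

In an octahedral complex each vertex has one trans partner and four cis neighbours.
There are 2 geometric isomers: NH3 mer; NH3 fac.
Each arrangement has an internal mirror plane or centre of symmetry, so none is chiral.

no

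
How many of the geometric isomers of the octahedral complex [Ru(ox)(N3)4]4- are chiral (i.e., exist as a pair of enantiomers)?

Each ox is bidentate and must span two cis positions.
Only one geometric arrangement is possible.

0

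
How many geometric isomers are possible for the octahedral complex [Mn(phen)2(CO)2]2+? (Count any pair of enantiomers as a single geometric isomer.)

Each phen is bidentate and must span two cis positions.
The distinct arrangements are (2 in all): CO trans; CO cis (chiral).

2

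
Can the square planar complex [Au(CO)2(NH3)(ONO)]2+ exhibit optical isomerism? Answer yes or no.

There are 2 geometric isomers: CO cis; CO trans.
Each arrangement has an internal mirror plane or centre of symmetry, so none is chiral.

no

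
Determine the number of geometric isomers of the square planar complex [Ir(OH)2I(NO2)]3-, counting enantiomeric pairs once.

In a square planar complex each vertex has one trans partner and two cis neighbours.
There are 2 geometric isomers: OH cis; OH trans.

2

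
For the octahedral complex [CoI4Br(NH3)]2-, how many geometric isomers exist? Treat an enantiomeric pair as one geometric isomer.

2

Working through the distinct placements yields 2 geometric isomers: Br and NH3 mutually cis; Br and NH3 mutually trans.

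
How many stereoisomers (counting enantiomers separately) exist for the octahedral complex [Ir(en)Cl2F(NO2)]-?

6

In an octahedral complex each vertex has one trans partner and four cis neighbours.
Each en is bidentate and must span two cis positions.
The distinct arrangements are (4 in all): Cl trans; Cl cis (3 arrangements, 2 chiral).
Of these, 2 lack any improper symmetry element and so occur as enantiomeric pairs, giving 4 + 2 = 6 stereoisomers in total.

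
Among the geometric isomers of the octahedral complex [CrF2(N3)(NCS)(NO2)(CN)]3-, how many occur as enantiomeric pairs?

An octahedron has six vertices in three trans pairs; every non-trans pair is cis.
Placing the ligands in turn and identifying arrangements related by rotation or reflection leaves 9 distinct geometric isomers.
Of these, 6 lack any improper symmetry element and so occur as enantiomeric pairs, giving 9 + 6 = 15 stereoisomers in total.

6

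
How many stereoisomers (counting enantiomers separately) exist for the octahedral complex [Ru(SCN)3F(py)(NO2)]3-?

5

The distinct arrangements are (4 in all): SCN mer (3 arrangements); SCN fac (chiral).
One of these lacks any improper symmetry element and so occurs as an enantiomeric pair, giving 4 + 1 = 5 stereoisomers in total.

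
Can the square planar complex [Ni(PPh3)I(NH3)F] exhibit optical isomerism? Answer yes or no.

no

In a square planar complex each vertex has one trans partner and two cis neighbours.
Working through the distinct placements yields 3 geometric isomers: (F/NH3 trans, I/PPh3 trans); (F/PPh3 trans, I/NH3 trans); (F/I trans, NH3/PPh3 trans).
Each arrangement has an internal mirror plane or centre of symmetry, so none is chiral.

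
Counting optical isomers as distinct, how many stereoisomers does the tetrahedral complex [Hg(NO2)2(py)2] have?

All four vertices of a tetrahedron are equivalent and mutually adjacent, so cis/trans isomerism cannot arise.
Only one geometric arrangement is possible.

1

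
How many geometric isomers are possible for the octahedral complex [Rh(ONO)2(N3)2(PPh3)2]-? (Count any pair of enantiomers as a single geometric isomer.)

5

In an octahedral complex each vertex has one trans partner and four cis neighbours.
Systematic placement gives 5 geometric isomers: ONO trans, N3 trans, PPh3 trans; ONO cis, N3 trans, PPh3 cis; ONO cis, N3 cis, PPh3 trans; ONO cis, N3 cis, PPh3 cis (chiral); ONO trans, N3 cis, PPh3 cis.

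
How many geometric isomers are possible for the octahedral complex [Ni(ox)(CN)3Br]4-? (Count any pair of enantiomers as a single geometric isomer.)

2

Each ox is bidentate and must span two cis positions.
The distinct arrangements are (2 in all): CN fac; CN mer.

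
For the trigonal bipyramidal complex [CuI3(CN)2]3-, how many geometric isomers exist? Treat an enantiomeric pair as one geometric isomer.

Systematic placement gives 3 geometric isomers: CN both axial; CN one axial, one equatorial; CN both equatorial.

3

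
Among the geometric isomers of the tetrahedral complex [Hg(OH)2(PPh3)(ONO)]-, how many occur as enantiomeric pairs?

0

All four vertices of a tetrahedron are equivalent and mutually adjacent, so cis/trans isomerism cannot arise.
Only one geometric arrangement is possible.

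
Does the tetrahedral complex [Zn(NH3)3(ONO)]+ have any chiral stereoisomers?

no

Only one geometric arrangement is possible.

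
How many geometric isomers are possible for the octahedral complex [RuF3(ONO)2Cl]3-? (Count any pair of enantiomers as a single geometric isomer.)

Working through the distinct placements yields 3 geometric isomers: F mer, ONO trans; F fac, ONO cis; F mer, ONO cis.

3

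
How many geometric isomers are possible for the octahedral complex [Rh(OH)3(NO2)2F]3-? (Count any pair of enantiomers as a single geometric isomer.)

In an octahedral complex each vertex has one trans partner and four cis neighbours.
The distinct arrangements are (3 in all): OH mer, NO2 cis; OH mer, NO2 trans; OH fac, NO2 cis.

3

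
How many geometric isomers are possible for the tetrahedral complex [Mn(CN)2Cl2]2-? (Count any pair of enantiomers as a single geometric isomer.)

1

All four vertices of a tetrahedron are equivalent and mutually adjacent, so cis/trans isomerism cannot arise.
Only one geometric arrangement is possible.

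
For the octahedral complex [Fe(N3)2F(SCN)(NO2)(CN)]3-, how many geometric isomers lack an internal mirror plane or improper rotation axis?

6

An octahedron has six vertices in three trans pairs; every non-trans pair is cis.
Exhaustive case analysis gives 9 geometric isomers.
Of these, 6 lack any improper symmetry element and so occur as enantiomeric pairs, giving 9 + 6 = 15 stereoisomers in total.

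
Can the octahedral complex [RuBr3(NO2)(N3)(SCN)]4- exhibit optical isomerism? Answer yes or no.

In an octahedral complex each vertex has one trans partner and four cis neighbours.
Systematic placement gives 4 geometric isomers: Br mer (3 arrangements); Br fac (chiral).
One of these lacks any improper symmetry element and so occurs as an enantiomeric pair, giving 4 + 1 = 5 stereoisomers in total.

yes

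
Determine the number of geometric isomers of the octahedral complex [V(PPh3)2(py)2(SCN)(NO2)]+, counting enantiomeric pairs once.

In an octahedral complex each vertex has one trans partner and four cis neighbours.
The distinct arrangements are (6 in all): PPh3 cis, py trans; PPh3 cis, py cis (3 arrangements, 2 chiral); PPh3 trans, py trans; PPh3 trans, py cis.

6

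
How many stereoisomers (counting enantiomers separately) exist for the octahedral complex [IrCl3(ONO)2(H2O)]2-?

The six octahedral sites form three mutually perpendicular trans pairs.
Working through the distinct placements yields 3 geometric isomers: Cl mer, ONO trans; Cl mer, ONO cis; Cl fac, ONO cis.
Each arrangement has an internal mirror plane or centre of symmetry, so none is chiral.

3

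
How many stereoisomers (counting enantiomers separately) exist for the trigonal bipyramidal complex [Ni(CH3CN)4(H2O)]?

In a trigonal bipyramid the two axial positions differ from the three equatorial ones.
There are 2 geometric isomers: H2O equatorial; H2O axial.
Each arrangement has an internal mirror plane or centre of symmetry, so none is chiral.

2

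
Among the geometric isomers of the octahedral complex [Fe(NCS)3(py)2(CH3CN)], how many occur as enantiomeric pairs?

The six octahedral sites form three mutually perpendicular trans pairs.
Working through the distinct placements yields 3 geometric isomers: NCS mer, py trans; NCS fac, py cis; NCS mer, py cis.
Each arrangement has an internal mirror plane or centre of symmetry, so none is chiral.

0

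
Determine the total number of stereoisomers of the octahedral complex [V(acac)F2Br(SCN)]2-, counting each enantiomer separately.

6

Each acac is bidentate and must span two cis positions.
Systematic placement gives 4 geometric isomers: F cis (3 arrangements, 2 chiral); F trans.
Of these, 2 lack any improper symmetry element and so occur as enantiomeric pairs, giving 4 + 2 = 6 stereoisomers in total.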